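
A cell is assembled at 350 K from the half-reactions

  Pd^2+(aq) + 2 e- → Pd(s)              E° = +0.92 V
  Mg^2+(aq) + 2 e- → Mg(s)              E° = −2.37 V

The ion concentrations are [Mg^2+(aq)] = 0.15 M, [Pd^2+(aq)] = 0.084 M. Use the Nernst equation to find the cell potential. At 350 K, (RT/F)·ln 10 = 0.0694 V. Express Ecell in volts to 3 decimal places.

+3.281 V

Since E°(Pd²⁺/Pd) > E°(Mg²⁺/Mg), Pd²⁺/Pd serves as the cathode.
The standard potential is +0.92 − (−2.37) = +3.29 V and the balanced reaction transfers n = 2 electrons.
The balanced reaction is Pd^2+(aq) + Mg(s) → Pd(s) + Mg^2+(aq), so Q = [Mg^2+(aq)] / [Pd^2+(aq)] = 1.79 and log Q = 0.252.
E = E° − (0.0694/n)·log Q = +3.29 − (0.0694/2)(0.252) = +3.281 V.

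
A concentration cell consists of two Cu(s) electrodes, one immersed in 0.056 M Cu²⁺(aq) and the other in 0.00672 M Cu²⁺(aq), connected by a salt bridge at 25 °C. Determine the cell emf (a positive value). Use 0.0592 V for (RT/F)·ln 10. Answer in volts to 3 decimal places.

For a concentration cell E°cell = 0, since both electrodes use the same couple.
The compartment with the higher Cu²⁺(aq) concentration (0.056 M) acts as the cathode; ions are reduced there and produced at the dilute (0.00672 M) anode.
With n = 2, Ecell = −(0.0592/2)·log([dilute]/[conc]) = −(0.0592/2)·log(0.00672/0.056) = +0.027 V.

0.027 V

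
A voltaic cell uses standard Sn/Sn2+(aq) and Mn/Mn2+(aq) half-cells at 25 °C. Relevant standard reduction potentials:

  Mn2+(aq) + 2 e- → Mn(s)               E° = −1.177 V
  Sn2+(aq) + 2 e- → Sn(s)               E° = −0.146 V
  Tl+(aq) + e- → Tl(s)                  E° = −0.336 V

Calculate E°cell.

The Sn²⁺/Sn couple has the higher E°, so Sn ion is reduced (cathode) and Mn is oxidized (anode).
E°cell = E°(cathode) − E°(anode) = −0.146 − (−1.177) = +1.031 V.

+1.031 V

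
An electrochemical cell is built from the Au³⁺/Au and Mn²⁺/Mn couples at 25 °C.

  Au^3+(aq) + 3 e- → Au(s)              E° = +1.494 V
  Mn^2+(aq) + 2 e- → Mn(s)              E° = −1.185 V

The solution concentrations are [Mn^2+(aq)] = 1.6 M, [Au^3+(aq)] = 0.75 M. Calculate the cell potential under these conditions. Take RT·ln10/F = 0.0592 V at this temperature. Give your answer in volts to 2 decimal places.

Au³⁺/Au is reduced (cathode, E° = +1.494 V) and Mn²⁺/Mn is oxidized (anode).
E°cell = E°cat − E°an = +1.494 − (−1.185) = +2.679 V; n = 6.
The balanced reaction is 2 Au^3+(aq) + 3 Mn(s) → 2 Au(s) + 3 Mn^2+(aq), so Q = [Mn^2+(aq)]^3 / [Au^3+(aq)]^2 = 7.28 and log Q = 0.862.
E = E° − (0.0592/n)·log Q = +2.679 − (0.0592/6)(0.862) = +2.67 V.

+2.67 V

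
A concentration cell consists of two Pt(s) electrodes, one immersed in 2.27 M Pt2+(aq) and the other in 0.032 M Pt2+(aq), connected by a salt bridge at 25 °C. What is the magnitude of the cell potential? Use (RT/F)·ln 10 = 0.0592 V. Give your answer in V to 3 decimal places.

0.055 V

For a concentration cell E°cell = 0, since both electrodes use the same couple.
The compartment with the higher Pt2+(aq) concentration (2.27 M) acts as the cathode; ions are reduced there and produced at the dilute (0.032 M) anode.
With n = 2, Ecell = −(0.0592/2)·log([dilute]/[conc]) = −(0.0592/2)·log(0.032/2.27) = +0.055 V.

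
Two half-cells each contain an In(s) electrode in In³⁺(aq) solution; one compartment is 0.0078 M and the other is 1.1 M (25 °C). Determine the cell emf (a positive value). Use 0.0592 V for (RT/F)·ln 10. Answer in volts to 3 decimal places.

0.042 V

For a concentration cell E°cell = 0, since both electrodes use the same couple.
The compartment with the higher In³⁺(aq) concentration (1.1 M) acts as the cathode; ions are reduced there and produced at the dilute (0.0078 M) anode.
With n = 3, Ecell = −(0.0592/3)·log([dilute]/[conc]) = −(0.0592/3)·log(0.0078/1.1) = +0.042 V.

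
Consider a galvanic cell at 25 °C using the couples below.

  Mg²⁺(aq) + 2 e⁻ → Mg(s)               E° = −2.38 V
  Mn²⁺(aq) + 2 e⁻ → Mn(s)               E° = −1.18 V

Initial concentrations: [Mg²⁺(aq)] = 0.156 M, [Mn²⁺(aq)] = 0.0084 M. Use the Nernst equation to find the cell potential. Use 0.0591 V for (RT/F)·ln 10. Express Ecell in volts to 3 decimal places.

+1.163 V

Since E°(Mn²⁺/Mn) > E°(Mg²⁺/Mg), Mn²⁺/Mn serves as the cathode.
E°cell = −1.18 − (−2.38) = +1.20 V, with n = 2 electrons transferred.
The balanced reaction is Mn²⁺(aq) + Mg(s) → Mn(s) + Mg²⁺(aq), so Q = [Mg²⁺(aq)] / [Mn²⁺(aq)] = 18.6 and log Q = 1.269.
E = E° − (0.0591/n)·log Q = +1.20 − (0.0591/2)(1.269) = +1.163 V.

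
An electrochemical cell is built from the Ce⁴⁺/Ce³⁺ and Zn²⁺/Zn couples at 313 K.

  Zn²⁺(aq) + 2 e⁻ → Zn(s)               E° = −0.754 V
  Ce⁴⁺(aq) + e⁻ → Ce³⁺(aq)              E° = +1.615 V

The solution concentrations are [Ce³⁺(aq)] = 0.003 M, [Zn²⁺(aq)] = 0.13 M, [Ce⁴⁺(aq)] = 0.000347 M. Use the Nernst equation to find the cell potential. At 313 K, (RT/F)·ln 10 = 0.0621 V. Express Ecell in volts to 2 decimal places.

Ce⁴⁺/Ce³⁺ is reduced (cathode, E° = +1.615 V) and Zn²⁺/Zn is oxidized (anode).
E°cell = +1.615 − (−0.754) = +2.369 V, with n = 2 electrons transferred.
For the overall reaction 2 Ce⁴⁺(aq) + Zn(s) → 2 Ce³⁺(aq) + Zn²⁺(aq), Q = ([Ce³⁺(aq)]^2·[Zn²⁺(aq)]) / [Ce⁴⁺(aq)]^2 = 9.72, giving log Q = 0.988.
Applying E = E° − (RT ln10/nF)·log Q gives +2.369 − (0.0621/2)(0.988) = +2.34 V.

+2.34 V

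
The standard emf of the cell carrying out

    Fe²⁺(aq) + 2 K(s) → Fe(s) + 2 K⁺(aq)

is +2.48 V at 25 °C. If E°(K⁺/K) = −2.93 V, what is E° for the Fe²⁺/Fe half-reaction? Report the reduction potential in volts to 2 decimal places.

−0.45 V

In the reaction as written the Fe²⁺/Fe couple is reduced (cathode) and K⁺/K is oxidized (anode), so E°cell = E°(Fe²⁺/Fe) − E°(K⁺/K).
E°(Fe²⁺/Fe) = E°cell + E°(anode) = +2.48 + (−2.93) = −0.45 V.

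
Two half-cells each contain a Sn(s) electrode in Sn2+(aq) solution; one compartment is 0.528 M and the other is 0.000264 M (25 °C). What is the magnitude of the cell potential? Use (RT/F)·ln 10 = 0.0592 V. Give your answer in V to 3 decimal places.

For a concentration cell E°cell = 0, since both electrodes use the same couple.
The compartment with the higher Sn2+(aq) concentration (0.528 M) acts as the cathode; ions are reduced there and produced at the dilute (0.000264 M) anode.
With n = 2, Ecell = −(0.0592/2)·log([dilute]/[conc]) = −(0.0592/2)·log(0.000264/0.528) = +0.098 V.

0.098 V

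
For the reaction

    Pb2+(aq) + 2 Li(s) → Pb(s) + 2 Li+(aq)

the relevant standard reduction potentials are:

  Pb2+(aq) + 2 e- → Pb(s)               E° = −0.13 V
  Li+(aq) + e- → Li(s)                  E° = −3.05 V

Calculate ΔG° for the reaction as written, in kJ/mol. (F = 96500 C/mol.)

−564 kJ/mol

In the reaction as written Pb2+(aq) is reduced, so the Pb²⁺/Pb couple is the cathode and Li⁺/Li is the anode.
E°cell = −0.13 − (−3.05) = +2.92 V; balancing electrons gives n = 2.
ΔG° = −nFE°cell = −(2)(96500)(+2.92) J/mol = −564 kJ/mol.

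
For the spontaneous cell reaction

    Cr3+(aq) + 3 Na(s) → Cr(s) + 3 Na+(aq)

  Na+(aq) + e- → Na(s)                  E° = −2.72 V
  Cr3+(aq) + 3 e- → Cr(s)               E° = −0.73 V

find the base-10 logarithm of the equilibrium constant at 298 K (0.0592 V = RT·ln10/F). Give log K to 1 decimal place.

The Cr³⁺/Cr couple is reduced (cathode); E°cell = −0.73 − (−2.72) = +1.99 V with n = 3.
At equilibrium E = 0, so log K = nE°cell / 0.0592 = (3)(+1.99) / 0.0592 = 100.8.

log K = 100.8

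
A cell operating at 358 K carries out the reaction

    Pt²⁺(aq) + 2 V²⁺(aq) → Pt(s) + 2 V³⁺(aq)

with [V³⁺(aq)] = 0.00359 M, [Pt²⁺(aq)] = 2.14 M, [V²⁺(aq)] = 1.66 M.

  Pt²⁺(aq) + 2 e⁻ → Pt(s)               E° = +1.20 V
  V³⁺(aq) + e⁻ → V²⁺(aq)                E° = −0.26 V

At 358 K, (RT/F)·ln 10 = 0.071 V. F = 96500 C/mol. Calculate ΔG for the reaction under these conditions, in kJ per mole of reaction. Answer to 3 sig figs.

−321 kJ/mol

With Pt²⁺/Pt reduced at the cathode, E°cell = +1.20 − (−0.26) = +1.46 V and n = 2.
Here Q = [V³⁺(aq)]^2 / ([Pt²⁺(aq)]·[V²⁺(aq)]^2) = 2.19×10^−6 (log Q = −5.660), giving E = +1.46 − (0.071/2)·(−5.660) = +1.6609 V.
Then ΔG = −nFE = −2 × 96500 × +1.6609 J/mol = −321 kJ/mol.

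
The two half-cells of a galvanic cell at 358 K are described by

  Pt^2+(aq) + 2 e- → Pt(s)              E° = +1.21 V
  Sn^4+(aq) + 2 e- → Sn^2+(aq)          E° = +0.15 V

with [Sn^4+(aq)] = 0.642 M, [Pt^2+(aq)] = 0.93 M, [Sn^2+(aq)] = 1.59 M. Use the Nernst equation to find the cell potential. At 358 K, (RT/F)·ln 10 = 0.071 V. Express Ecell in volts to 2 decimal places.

+1.07 V

Since E°(Pt²⁺/Pt) > E°(Sn⁴⁺/Sn²⁺), Pt²⁺/Pt serves as the cathode.
E°cell = E°cat − E°an = +1.21 − (+0.15) = +1.06 V; n = 2.
The balanced reaction is Pt^2+(aq) + Sn^2+(aq) → Pt(s) + Sn^4+(aq), so Q = [Sn^4+(aq)] / ([Pt^2+(aq)]·[Sn^2+(aq)]) = 0.434 and log Q = −0.362.
Applying E = E° − (RT ln10/nF)·log Q gives +1.06 − (0.071/2)(−0.362) = +1.07 V.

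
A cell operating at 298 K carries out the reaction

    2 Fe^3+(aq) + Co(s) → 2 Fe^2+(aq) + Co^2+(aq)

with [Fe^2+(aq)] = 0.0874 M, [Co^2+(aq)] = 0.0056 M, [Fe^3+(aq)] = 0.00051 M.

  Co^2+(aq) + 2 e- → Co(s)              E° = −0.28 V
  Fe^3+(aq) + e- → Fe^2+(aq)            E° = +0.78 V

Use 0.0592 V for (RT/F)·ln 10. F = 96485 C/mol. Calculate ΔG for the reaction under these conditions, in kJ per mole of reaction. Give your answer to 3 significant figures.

−192 kJ/mol

The standard cell potential is +0.78 − (−0.28) = +1.06 V, with n = 2 electrons in the balanced equation.
Here Q = ([Fe^2+(aq)]^2·[Co^2+(aq)]) / [Fe^3+(aq)]^2 = 164 (log Q = 2.216), giving E = +1.06 − (0.0592/2)·(2.216) = +0.9944 V.
Finally ΔG = −nFE = −(2)(96485 C/mol)(+0.9944 V) = −192 kJ/mol.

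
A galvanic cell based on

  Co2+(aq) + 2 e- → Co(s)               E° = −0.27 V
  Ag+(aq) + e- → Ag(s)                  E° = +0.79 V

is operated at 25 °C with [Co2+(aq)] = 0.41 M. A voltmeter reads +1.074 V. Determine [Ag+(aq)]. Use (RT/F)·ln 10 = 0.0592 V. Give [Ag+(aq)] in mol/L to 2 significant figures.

1.1 M

Ag⁺/Ag is the cathode (higher E°); E°cell = +0.79 − (−0.27) = +1.06 V with n = 2.
From the Nernst equation, log Q = n(E° − E)/0.0592 = 2·(+1.06 − (+1.074))/0.0592 = −0.473.
The balanced reaction is 2 Ag+(aq) + Co(s) → 2 Ag(s) + Co2+(aq), so Q = [Co2+(aq)] / [Ag+(aq)]^2.
Substituting the known concentrations and solving, log [Ag+(aq)] = 0.043 and [Ag+(aq)] = 1.1 M.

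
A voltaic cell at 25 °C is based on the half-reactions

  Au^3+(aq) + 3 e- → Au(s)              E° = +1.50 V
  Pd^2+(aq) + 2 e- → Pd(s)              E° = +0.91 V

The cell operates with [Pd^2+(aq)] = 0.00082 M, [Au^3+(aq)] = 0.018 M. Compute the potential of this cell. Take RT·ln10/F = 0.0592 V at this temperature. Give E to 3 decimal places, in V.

Au³⁺/Au is reduced (cathode, E° = +1.50 V) and Pd²⁺/Pd is oxidized (anode).
The standard potential is +1.50 − (+0.91) = +0.59 V and the balanced reaction transfers n = 6 electrons.
The balanced reaction is 2 Au^3+(aq) + 3 Pd(s) → 2 Au(s) + 3 Pd^2+(aq), so Q = [Pd^2+(aq)]^3 / [Au^3+(aq)]^2 = 1.7×10^−6 and log Q = −5.769.
E = E° − (0.0592/n)·log Q = +0.59 − (0.0592/6)(−5.769) = +0.647 V.

+0.647 V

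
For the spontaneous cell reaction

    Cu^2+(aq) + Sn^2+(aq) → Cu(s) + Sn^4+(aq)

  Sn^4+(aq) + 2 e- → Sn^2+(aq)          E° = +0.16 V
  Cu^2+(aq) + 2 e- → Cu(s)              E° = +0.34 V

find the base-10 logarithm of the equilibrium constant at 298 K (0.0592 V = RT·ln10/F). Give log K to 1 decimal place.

The Cu²⁺/Cu couple is reduced (cathode); E°cell = +0.34 − (+0.16) = +0.18 V with n = 2.
At equilibrium E = 0, so log K = nE°cell / 0.0592 = (2)(+0.18) / 0.0592 = 6.1.

log K = 6.1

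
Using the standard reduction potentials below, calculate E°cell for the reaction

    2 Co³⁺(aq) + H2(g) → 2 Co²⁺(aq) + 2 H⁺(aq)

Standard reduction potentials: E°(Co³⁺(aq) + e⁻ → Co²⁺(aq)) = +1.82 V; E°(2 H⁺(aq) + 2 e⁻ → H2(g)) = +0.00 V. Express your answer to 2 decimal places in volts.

+1.82 V

Co³⁺(aq) gains electrons, so the Co³⁺/Co²⁺ couple is the cathode; the 2H⁺/H₂ couple is the anode.
E°cell = E°(cathode) − E°(anode) = +1.82 − (+0.00) = +1.82 V.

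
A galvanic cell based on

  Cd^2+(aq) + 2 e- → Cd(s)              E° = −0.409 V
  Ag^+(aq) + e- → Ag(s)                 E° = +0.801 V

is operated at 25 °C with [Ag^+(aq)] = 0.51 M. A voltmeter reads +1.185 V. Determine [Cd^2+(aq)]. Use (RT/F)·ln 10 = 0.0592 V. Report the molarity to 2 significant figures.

With Ag⁺/Ag at the cathode and Cd²⁺/Cd at the anode, E°cell = +0.801 − (−0.409) = +1.210 V (n = 2).
From the Nernst equation, log Q = n(E° − E)/0.0592 = 2·(+1.210 − (+1.185))/0.0592 = 0.845.
For 2 Ag^+(aq) + Cd(s) → 2 Ag(s) + Cd^2+(aq), the reaction quotient is Q = [Cd^2+(aq)] / [Ag^+(aq)]^2.
Substituting the known concentrations and solving, log [Cd^2+(aq)] = 0.260 and [Cd^2+(aq)] = 1.8 M.

1.8 M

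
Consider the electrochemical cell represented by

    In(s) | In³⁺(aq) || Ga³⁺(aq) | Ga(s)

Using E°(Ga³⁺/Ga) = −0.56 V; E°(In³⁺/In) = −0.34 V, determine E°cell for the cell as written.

By convention the left-hand electrode in cell notation is the anode (oxidation) and the right-hand electrode is the cathode (reduction).
E°cell = E°(right) − E°(left) = −0.56 − (−0.34) = −0.22 V.
The negative sign shows that, as written, the cell would require an external voltage to drive the reaction.

−0.22 V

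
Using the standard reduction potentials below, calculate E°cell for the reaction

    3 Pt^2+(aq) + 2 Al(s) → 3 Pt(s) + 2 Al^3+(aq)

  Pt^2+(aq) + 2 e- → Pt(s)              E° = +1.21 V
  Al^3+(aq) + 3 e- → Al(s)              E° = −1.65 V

In the reaction as written, Pt^2+(aq) is reduced (cathode) and Al^3+(aq) is produced by oxidation at the anode.
E°cell = E°(cathode) − E°(anode) = +1.21 − (−1.65) = +2.86 V.

+2.86 V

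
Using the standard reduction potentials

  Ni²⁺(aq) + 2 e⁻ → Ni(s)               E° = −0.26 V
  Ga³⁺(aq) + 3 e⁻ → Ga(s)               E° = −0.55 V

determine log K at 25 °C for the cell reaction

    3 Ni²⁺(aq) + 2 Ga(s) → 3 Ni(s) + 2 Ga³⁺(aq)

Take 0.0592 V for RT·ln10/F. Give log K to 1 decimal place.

log K = 29.4

The Ni²⁺/Ni couple is reduced (cathode); E°cell = −0.26 − (−0.55) = +0.29 V with n = 6.
At equilibrium E = 0, so log K = nE°cell / 0.0592 = (6)(+0.29) / 0.0592 = 29.4.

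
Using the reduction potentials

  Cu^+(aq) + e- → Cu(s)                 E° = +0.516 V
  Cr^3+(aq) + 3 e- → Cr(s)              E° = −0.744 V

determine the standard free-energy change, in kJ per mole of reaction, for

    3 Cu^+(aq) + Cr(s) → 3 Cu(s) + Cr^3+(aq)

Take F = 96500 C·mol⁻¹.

In the reaction as written Cu^+(aq) is reduced, so the Cu⁺/Cu couple is the cathode and Cr³⁺/Cr is the anode.
E°cell = +0.516 − (−0.744) = +1.260 V; balancing electrons gives n = 3.
ΔG° = −nFE°cell = −(3)(96500)(+1.260) J/mol = −365 kJ/mol.

−365 kJ/mol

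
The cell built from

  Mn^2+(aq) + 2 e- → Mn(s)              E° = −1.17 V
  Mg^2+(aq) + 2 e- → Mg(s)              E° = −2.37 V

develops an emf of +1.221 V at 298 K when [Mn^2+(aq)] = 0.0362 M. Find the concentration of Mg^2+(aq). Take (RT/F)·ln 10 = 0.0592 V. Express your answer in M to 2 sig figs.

Mn²⁺/Mn is the cathode (higher E°); E°cell = −1.17 − (−2.37) = +1.20 V with n = 2.
Rearranging E = E° − (0.0592/n)·log Q gives log Q = 2(+1.20 − (+1.221))/0.0592 = −0.709.
Balancing electrons gives Mn^2+(aq) + Mg(s) → Mn(s) + Mg^2+(aq); thus Q = [Mg^2+(aq)] / [Mn^2+(aq)].
Solving for the unknown gives log [Mg^2+(aq)] = −2.150, so [Mg^2+(aq)] ≈ 0.0071 M.

0.0071 M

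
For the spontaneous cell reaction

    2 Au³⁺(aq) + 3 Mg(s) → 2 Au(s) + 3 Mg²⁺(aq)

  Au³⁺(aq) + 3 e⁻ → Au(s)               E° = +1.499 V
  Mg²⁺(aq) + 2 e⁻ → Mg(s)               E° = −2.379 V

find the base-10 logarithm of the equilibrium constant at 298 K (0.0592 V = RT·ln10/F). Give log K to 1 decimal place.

log K = 393.0

The Au³⁺/Au couple is reduced (cathode); E°cell = +1.499 − (−2.379) = +3.878 V with n = 6.
At equilibrium E = 0, so log K = nE°cell / 0.0592 = (6)(+3.878) / 0.0592 = 393.0.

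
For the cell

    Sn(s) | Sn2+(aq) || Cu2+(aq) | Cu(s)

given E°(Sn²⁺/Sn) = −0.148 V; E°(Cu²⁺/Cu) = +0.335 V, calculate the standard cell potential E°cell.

+0.483 V

By convention the left-hand electrode in cell notation is the anode (oxidation) and the right-hand electrode is the cathode (reduction).
E°cell = E°(right) − E°(left) = +0.335 − (−0.148) = +0.483 V.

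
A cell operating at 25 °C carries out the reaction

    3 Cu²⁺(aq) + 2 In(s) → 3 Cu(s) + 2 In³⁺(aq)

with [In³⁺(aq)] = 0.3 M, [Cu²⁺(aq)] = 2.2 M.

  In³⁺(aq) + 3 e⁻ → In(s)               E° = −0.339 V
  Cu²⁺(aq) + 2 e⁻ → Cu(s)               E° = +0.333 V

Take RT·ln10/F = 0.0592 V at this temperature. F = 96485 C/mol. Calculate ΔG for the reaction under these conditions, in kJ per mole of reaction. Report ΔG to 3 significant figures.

−401 kJ/mol

E°cell = +0.333 − (−0.339) = +0.672 V; the balanced reaction transfers n = 6 electrons.
Q = [In³⁺(aq)]^2 / [Cu²⁺(aq)]^3 = 0.00845, so log Q = −2.073 and E = +0.672 − (0.0592/6)(−2.073) = +0.6925 V.
Finally ΔG = −nFE = −(6)(96485 C/mol)(+0.6925 V) = −401 kJ/mol.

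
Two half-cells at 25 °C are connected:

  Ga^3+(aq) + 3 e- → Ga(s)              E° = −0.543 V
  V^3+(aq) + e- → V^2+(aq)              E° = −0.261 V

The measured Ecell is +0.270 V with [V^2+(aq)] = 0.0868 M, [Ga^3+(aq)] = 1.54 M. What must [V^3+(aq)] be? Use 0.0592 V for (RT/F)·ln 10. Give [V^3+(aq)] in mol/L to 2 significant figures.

0.063 M

With V³⁺/V²⁺ at the cathode and Ga³⁺/Ga at the anode, E°cell = −0.261 − (−0.543) = +0.282 V (n = 3).
From the Nernst equation, log Q = n(E° − E)/0.0592 = 3·(+0.282 − (+0.270))/0.0592 = 0.608.
Balancing electrons gives 3 V^3+(aq) + Ga(s) → 3 V^2+(aq) + Ga^3+(aq); thus Q = ([V^2+(aq)]^3·[Ga^3+(aq)]) / [V^3+(aq)]^3.
Solving for the unknown gives log [V^3+(aq)] = −1.202, so [V^3+(aq)] ≈ 0.063 M.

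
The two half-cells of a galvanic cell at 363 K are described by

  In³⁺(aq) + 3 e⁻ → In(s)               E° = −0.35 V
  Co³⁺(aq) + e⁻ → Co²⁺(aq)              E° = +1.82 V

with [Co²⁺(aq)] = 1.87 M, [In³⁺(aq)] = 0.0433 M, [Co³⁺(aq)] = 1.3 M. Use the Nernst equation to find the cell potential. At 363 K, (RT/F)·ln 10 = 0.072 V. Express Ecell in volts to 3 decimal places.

+2.191 V

The Co³⁺/Co²⁺ couple has the more positive E°, so it is the cathode; In³⁺/In is the anode.
The standard potential is +1.82 − (−0.35) = +2.17 V and the balanced reaction transfers n = 3 electrons.
For the overall reaction 3 Co³⁺(aq) + In(s) → 3 Co²⁺(aq) + In³⁺(aq), Q = ([Co²⁺(aq)]^3·[In³⁺(aq)]) / [Co³⁺(aq)]^3 = 0.129, giving log Q = −0.890.
By the Nernst equation, E = +2.17 − (0.072/3)·(−0.890) = +2.191 V.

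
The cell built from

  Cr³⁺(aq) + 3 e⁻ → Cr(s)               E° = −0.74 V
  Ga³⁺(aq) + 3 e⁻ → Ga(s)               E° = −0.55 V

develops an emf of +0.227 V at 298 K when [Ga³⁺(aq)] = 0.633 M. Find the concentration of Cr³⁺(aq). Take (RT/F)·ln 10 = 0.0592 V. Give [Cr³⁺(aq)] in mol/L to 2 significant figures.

0.0084 M

Ga³⁺/Ga is the cathode (higher E°); E°cell = −0.55 − (−0.74) = +0.19 V with n = 3.
Rearranging E = E° − (0.0592/n)·log Q gives log Q = 3(+0.19 − (+0.227))/0.0592 = −1.875.
For Ga³⁺(aq) + Cr(s) → Ga(s) + Cr³⁺(aq), the reaction quotient is Q = [Cr³⁺(aq)] / [Ga³⁺(aq)].
Isolating [Cr³⁺(aq)] in Q = 10^{−1.875} yields log [Cr³⁺(aq)] = −2.074, i.e. 0.0084 M.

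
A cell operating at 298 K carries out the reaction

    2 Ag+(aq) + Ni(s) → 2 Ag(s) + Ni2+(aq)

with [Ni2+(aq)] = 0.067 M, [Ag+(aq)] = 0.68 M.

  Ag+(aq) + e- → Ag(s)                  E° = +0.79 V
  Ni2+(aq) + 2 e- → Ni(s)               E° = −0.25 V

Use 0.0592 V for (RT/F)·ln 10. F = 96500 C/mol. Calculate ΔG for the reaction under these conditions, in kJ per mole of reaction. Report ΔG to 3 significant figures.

E°cell = +0.79 − (−0.25) = +1.04 V; the balanced reaction transfers n = 2 electrons.
Here Q = [Ni2+(aq)] / [Ag+(aq)]^2 = 0.145 (log Q = −0.839), giving E = +1.04 − (0.0592/2)·(−0.839) = +1.0648 V.
Finally ΔG = −nFE = −(2)(96500 C/mol)(+1.0648 V) = −206 kJ/mol.

−206 kJ/mol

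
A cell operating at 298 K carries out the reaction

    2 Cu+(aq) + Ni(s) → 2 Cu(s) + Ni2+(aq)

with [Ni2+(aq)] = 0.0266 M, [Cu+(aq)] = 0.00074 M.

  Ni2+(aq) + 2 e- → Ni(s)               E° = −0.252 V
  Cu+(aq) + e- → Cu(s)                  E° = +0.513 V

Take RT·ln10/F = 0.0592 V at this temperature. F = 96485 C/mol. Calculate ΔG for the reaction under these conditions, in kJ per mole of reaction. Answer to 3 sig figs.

−121 kJ/mol

E°cell = +0.513 − (−0.252) = +0.765 V; the balanced reaction transfers n = 2 electrons.
The reaction quotient is [Ni2+(aq)] / [Cu+(aq)]^2 = 4.86×10^4; by Nernst, E = +0.765 − (0.0592/2)(4.686) = +0.6263 V.
Then ΔG = −nFE = −2 × 96485 × +0.6263 J/mol = −121 kJ/mol.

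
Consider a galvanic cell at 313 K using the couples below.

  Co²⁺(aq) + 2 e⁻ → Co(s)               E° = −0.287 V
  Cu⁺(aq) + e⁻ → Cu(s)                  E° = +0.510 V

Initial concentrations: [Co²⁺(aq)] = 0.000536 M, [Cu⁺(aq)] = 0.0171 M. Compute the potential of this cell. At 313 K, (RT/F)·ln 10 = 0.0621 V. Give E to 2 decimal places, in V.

Since E°(Cu⁺/Cu) > E°(Co²⁺/Co), Cu⁺/Cu serves as the cathode.
E°cell = E°cat − E°an = +0.510 − (−0.287) = +0.797 V; n = 2.
For the overall reaction 2 Cu⁺(aq) + Co(s) → 2 Cu(s) + Co²⁺(aq), Q = [Co²⁺(aq)] / [Cu⁺(aq)]^2 = 1.83, giving log Q = 0.263.
By the Nernst equation, E = +0.797 − (0.0621/2)·(0.263) = +0.79 V.

+0.79 V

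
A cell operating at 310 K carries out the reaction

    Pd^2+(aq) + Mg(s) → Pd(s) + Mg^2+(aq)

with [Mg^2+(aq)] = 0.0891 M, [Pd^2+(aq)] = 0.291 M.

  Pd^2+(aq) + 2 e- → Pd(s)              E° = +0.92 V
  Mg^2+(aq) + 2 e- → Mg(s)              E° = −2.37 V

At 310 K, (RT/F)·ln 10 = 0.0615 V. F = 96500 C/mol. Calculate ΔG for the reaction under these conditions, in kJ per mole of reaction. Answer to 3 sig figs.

−638 kJ/mol

E°cell = +0.92 − (−2.37) = +3.29 V; the balanced reaction transfers n = 2 electrons.
Q = [Mg^2+(aq)] / [Pd^2+(aq)] = 0.306, so log Q = −0.514 and E = +3.29 − (0.0615/2)(−0.514) = +3.3058 V.
Then ΔG = −nFE = −2 × 96500 × +3.3058 J/mol = −638 kJ/mol.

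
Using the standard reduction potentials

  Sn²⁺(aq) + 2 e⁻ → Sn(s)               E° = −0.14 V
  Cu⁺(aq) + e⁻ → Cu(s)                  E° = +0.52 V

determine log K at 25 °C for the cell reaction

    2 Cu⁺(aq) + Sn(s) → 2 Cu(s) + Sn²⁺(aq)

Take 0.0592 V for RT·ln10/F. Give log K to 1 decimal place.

log K = 22.3

The Cu⁺/Cu couple is reduced (cathode); E°cell = +0.52 − (−0.14) = +0.66 V with n = 2.
At equilibrium E = 0, so log K = nE°cell / 0.0592 = (2)(+0.66) / 0.0592 = 22.3.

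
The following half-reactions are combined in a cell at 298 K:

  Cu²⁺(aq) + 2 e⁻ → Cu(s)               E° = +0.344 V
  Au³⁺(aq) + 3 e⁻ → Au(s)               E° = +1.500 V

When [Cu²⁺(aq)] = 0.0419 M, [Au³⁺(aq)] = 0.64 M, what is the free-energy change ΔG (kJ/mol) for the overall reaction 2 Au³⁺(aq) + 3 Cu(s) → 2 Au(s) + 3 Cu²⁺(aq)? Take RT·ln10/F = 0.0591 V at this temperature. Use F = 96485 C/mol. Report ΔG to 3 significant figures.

−691 kJ/mol

The standard cell potential is +1.500 − (+0.344) = +1.156 V, with n = 6 electrons in the balanced equation.
Here Q = [Cu²⁺(aq)]^3 / [Au³⁺(aq)]^2 = 0.00018 (log Q = −3.746), giving E = +1.156 − (0.0591/6)·(−3.746) = +1.1929 V.
Then ΔG = −nFE = −6 × 96485 × +1.1929 J/mol = −691 kJ/mol.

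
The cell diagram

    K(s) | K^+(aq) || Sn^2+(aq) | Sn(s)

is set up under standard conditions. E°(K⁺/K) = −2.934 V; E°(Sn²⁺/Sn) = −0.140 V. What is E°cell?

By convention the left-hand electrode in cell notation is the anode (oxidation) and the right-hand electrode is the cathode (reduction).
E°cell = E°(right) − E°(left) = −0.140 − (−2.934) = +2.794 V.

+2.794 V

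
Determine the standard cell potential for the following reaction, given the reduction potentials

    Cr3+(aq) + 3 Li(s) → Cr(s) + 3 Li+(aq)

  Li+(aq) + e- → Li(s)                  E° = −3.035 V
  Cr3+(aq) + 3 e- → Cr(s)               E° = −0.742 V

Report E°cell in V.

In the reaction as written, Cr3+(aq) is reduced (cathode) and Li+(aq) is produced by oxidation at the anode.
E°cell = E°(cathode) − E°(anode) = −0.742 − (−3.035) = +2.293 V.

+2.293 V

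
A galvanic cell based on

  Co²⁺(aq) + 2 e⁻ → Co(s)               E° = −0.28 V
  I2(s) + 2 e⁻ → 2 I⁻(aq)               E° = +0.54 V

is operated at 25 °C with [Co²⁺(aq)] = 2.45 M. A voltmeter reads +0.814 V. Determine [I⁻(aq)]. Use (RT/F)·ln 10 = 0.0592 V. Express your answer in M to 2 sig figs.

0.81 M

With I₂/I⁻ at the cathode and Co²⁺/Co at the anode, E°cell = +0.54 − (−0.28) = +0.82 V (n = 2).
From the Nernst equation, log Q = n(E° − E)/0.0592 = 2·(+0.82 − (+0.814))/0.0592 = 0.203.
Balancing electrons gives I2(s) + Co(s) → 2 I⁻(aq) + Co²⁺(aq); thus Q = [I⁻(aq)]^2·[Co²⁺(aq)].
Isolating [I⁻(aq)] in Q = 10^{0.203} yields log [I⁻(aq)] = −0.093, i.e. 0.81 M.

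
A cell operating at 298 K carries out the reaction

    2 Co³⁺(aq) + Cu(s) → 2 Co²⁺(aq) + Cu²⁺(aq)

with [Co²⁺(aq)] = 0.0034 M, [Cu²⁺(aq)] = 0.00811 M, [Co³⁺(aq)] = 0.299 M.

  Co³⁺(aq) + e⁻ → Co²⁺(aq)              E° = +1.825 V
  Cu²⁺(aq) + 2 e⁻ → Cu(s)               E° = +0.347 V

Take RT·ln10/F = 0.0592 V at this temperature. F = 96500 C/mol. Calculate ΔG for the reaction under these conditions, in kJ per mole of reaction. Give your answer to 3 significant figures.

With Co³⁺/Co²⁺ reduced at the cathode, E°cell = +1.825 − (+0.347) = +1.478 V and n = 2.
The reaction quotient is ([Co²⁺(aq)]^2·[Cu²⁺(aq)]) / [Co³⁺(aq)]^2 = 1.05×10^−6; by Nernst, E = +1.478 − (0.0592/2)(−5.979) = +1.6550 V.
ΔG = −nFE = −(2)(96500)(+1.6550) J/mol = −319 kJ/mol.

−319 kJ/mol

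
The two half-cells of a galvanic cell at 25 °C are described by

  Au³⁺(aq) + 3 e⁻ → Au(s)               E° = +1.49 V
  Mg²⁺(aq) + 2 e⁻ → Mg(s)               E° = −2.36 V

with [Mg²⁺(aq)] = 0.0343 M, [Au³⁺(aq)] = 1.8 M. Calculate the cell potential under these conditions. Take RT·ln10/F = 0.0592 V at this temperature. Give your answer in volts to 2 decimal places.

Au³⁺/Au is reduced (cathode, E° = +1.49 V) and Mg²⁺/Mg is oxidized (anode).
E°cell = +1.49 − (−2.36) = +3.85 V, with n = 6 electrons transferred.
Balancing gives 2 Au³⁺(aq) + 3 Mg(s) → 2 Au(s) + 3 Mg²⁺(aq); hence Q = [Mg²⁺(aq)]^3 / [Au³⁺(aq)]^2 = 1.25×10^−5 (log Q = −4.905).
Applying E = E° − (RT ln10/nF)·log Q gives +3.85 − (0.0592/6)(−4.905) = +3.90 V.

+3.90 V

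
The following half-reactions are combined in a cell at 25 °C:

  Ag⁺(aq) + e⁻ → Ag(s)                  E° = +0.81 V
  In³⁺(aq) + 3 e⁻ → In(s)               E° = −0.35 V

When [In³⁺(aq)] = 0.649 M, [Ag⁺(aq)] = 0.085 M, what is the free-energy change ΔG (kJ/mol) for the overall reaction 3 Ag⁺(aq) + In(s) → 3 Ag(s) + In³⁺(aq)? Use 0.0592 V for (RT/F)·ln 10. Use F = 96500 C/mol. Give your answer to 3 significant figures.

−319 kJ/mol

E°cell = +0.81 − (−0.35) = +1.16 V; the balanced reaction transfers n = 3 electrons.
Q = [In³⁺(aq)] / [Ag⁺(aq)]^3 = 1.06×10^3, so log Q = 3.024 and E = +1.16 − (0.0592/3)(3.024) = +1.1003 V.
Then ΔG = −nFE = −3 × 96500 × +1.1003 J/mol = −319 kJ/mol.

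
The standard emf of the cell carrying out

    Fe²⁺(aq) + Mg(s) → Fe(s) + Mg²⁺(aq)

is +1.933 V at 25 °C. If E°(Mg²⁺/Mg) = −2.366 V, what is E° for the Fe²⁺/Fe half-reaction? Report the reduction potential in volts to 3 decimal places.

In the reaction as written the Fe²⁺/Fe couple is reduced (cathode) and Mg²⁺/Mg is oxidized (anode), so E°cell = E°(Fe²⁺/Fe) − E°(Mg²⁺/Mg).
E°(Fe²⁺/Fe) = E°cell + E°(anode) = +1.933 + (−2.366) = −0.433 V.

−0.433 V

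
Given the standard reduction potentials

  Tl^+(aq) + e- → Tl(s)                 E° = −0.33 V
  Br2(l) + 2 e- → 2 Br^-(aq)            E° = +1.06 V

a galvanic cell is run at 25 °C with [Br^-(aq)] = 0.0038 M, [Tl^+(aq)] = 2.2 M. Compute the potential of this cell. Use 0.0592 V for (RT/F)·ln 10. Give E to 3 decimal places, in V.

+1.513 V

Br₂/Br⁻ is reduced (cathode, E° = +1.06 V) and Tl⁺/Tl is oxidized (anode).
The standard potential is +1.06 − (−0.33) = +1.39 V and the balanced reaction transfers n = 2 electrons.
The balanced reaction is Br2(l) + 2 Tl(s) → 2 Br^-(aq) + 2 Tl^+(aq), so Q = [Br^-(aq)]^2·[Tl^+(aq)]^2 = 6.99×10^−5 and log Q = −4.156.
By the Nernst equation, E = +1.39 − (0.0592/2)·(−4.156) = +1.513 V.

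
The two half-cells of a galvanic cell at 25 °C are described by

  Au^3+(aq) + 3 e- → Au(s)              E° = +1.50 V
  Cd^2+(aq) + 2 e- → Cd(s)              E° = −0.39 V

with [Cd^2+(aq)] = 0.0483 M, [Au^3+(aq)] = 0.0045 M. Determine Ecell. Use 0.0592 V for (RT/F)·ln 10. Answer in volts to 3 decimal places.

+1.883 V

The Au³⁺/Au couple has the more positive E°, so it is the cathode; Cd²⁺/Cd is the anode.
E°cell = E°cat − E°an = +1.50 − (−0.39) = +1.89 V; n = 6.
For the overall reaction 2 Au^3+(aq) + 3 Cd(s) → 2 Au(s) + 3 Cd^2+(aq), Q = [Cd^2+(aq)]^3 / [Au^3+(aq)]^2 = 5.56, giving log Q = 0.745.
By the Nernst equation, E = +1.89 − (0.0592/6)·(0.745) = +1.883 V.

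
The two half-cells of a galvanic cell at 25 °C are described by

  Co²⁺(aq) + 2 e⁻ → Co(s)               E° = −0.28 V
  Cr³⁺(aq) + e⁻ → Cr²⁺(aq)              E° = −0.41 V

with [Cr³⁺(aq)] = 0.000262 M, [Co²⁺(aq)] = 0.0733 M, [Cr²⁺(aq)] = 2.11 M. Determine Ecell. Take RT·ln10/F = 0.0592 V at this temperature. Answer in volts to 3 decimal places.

Since E°(Co²⁺/Co) > E°(Cr³⁺/Cr²⁺), Co²⁺/Co serves as the cathode.
E°cell = E°cat − E°an = −0.28 − (−0.41) = +0.13 V; n = 2.
For the overall reaction Co²⁺(aq) + 2 Cr²⁺(aq) → Co(s) + 2 Cr³⁺(aq), Q = [Cr³⁺(aq)]^2 / ([Co²⁺(aq)]·[Cr²⁺(aq)]^2) = 2.1×10^−7, giving log Q = −6.677.
By the Nernst equation, E = +0.13 − (0.0592/2)·(−6.677) = +0.328 V.

+0.328 V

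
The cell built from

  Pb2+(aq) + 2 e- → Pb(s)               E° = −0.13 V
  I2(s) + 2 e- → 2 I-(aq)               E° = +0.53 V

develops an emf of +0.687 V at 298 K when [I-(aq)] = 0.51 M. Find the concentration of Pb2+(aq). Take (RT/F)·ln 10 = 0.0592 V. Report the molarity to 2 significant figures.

I₂/I⁻ is the cathode (higher E°); E°cell = +0.53 − (−0.13) = +0.66 V with n = 2.
Since E = E° − (0.0592/n)·log Q, log Q = n(E° − E)/0.0592 = −0.912.
The balanced reaction is I2(s) + Pb(s) → 2 I-(aq) + Pb2+(aq), so Q = [I-(aq)]^2·[Pb2+(aq)].
Solving for the unknown gives log [Pb2+(aq)] = −0.327, so [Pb2+(aq)] ≈ 0.47 M.

0.47 M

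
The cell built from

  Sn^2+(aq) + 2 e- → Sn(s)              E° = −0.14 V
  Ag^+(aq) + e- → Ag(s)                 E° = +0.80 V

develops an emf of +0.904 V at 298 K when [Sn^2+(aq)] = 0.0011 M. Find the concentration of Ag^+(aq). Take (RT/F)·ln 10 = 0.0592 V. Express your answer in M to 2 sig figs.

0.0082 M

With Ag⁺/Ag at the cathode and Sn²⁺/Sn at the anode, E°cell = +0.80 − (−0.14) = +0.94 V (n = 2).
Rearranging E = E° − (0.0592/n)·log Q gives log Q = 2(+0.94 − (+0.904))/0.0592 = 1.216.
For 2 Ag^+(aq) + Sn(s) → 2 Ag(s) + Sn^2+(aq), the reaction quotient is Q = [Sn^2+(aq)] / [Ag^+(aq)]^2.
Solving for the unknown gives log [Ag^+(aq)] = −2.087, so [Ag^+(aq)] ≈ 0.0082 M.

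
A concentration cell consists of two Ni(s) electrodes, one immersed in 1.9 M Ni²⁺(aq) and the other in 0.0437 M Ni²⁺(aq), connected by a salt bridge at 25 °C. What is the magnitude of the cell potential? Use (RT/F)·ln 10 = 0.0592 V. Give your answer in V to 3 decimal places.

For a concentration cell E°cell = 0, since both electrodes use the same couple.
The compartment with the higher Ni²⁺(aq) concentration (1.9 M) acts as the cathode; ions are reduced there and produced at the dilute (0.0437 M) anode.
With n = 2, Ecell = −(0.0592/2)·log([dilute]/[conc]) = −(0.0592/2)·log(0.0437/1.9) = +0.048 V.

0.048 V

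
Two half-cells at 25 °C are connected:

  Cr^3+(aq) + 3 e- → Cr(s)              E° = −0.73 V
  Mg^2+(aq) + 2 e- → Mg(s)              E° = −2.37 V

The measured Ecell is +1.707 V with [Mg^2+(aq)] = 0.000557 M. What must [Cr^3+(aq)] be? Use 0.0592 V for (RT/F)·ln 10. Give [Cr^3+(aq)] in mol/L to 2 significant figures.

The Cr³⁺/Cr couple has the larger reduction potential, so it is the cathode: E°cell = −0.73 − (−2.37) = +1.64 V and n = 6.
From the Nernst equation, log Q = n(E° − E)/0.0592 = 6·(+1.64 − (+1.707))/0.0592 = −6.791.
Balancing electrons gives 2 Cr^3+(aq) + 3 Mg(s) → 2 Cr(s) + 3 Mg^2+(aq); thus Q = [Mg^2+(aq)]^3 / [Cr^3+(aq)]^2.
Isolating [Cr^3+(aq)] in Q = 10^{−6.791} yields log [Cr^3+(aq)] = −1.486, i.e. 0.033 M.

0.033 M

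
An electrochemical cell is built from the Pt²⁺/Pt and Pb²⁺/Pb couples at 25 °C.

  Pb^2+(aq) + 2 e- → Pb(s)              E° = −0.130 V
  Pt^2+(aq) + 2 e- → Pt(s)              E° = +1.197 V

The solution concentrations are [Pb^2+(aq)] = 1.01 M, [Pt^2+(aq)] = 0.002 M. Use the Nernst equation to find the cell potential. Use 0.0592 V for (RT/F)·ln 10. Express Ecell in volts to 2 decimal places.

The Pt²⁺/Pt couple has the more positive E°, so it is the cathode; Pb²⁺/Pb is the anode.
E°cell = E°cat − E°an = +1.197 − (−0.130) = +1.327 V; n = 2.
The balanced reaction is Pt^2+(aq) + Pb(s) → Pt(s) + Pb^2+(aq), so Q = [Pb^2+(aq)] / [Pt^2+(aq)] = 505 and log Q = 2.703.
E = E° − (0.0592/n)·log Q = +1.327 − (0.0592/2)(2.703) = +1.25 V.

+1.25 V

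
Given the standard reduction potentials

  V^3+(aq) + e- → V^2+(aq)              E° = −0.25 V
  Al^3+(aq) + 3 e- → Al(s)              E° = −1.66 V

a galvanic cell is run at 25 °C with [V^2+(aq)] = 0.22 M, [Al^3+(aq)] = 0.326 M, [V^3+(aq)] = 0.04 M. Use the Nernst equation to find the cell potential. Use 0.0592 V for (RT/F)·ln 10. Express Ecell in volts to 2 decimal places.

+1.38 V

Since E°(V³⁺/V²⁺) > E°(Al³⁺/Al), V³⁺/V²⁺ serves as the cathode.
E°cell = E°cat − E°an = −0.25 − (−1.66) = +1.41 V; n = 3.
The balanced reaction is 3 V^3+(aq) + Al(s) → 3 V^2+(aq) + Al^3+(aq), so Q = ([V^2+(aq)]^3·[Al^3+(aq)]) / [V^3+(aq)]^3 = 54.2 and log Q = 1.734.
E = E° − (0.0592/n)·log Q = +1.41 − (0.0592/3)(1.734) = +1.38 V.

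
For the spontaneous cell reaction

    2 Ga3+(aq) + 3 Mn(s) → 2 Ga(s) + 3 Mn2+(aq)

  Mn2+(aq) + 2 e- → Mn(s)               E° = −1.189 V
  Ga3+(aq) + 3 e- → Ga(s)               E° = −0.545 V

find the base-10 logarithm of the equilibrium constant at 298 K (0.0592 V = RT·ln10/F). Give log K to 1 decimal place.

The Ga³⁺/Ga couple is reduced (cathode); E°cell = −0.545 − (−1.189) = +0.644 V with n = 6.
At equilibrium E = 0, so log K = nE°cell / 0.0592 = (6)(+0.644) / 0.0592 = 65.3.

log K = 65.3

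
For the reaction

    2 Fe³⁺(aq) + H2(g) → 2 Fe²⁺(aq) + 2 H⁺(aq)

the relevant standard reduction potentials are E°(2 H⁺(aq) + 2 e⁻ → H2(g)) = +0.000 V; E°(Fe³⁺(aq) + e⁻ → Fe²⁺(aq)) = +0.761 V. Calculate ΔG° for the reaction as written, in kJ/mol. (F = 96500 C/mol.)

−147 kJ/mol

In the reaction as written Fe³⁺(aq) is reduced, so the Fe³⁺/Fe²⁺ couple is the cathode and 2H⁺/H₂ is the anode.
E°cell = +0.761 − (+0.000) = +0.761 V; balancing electrons gives n = 2.
ΔG° = −nFE°cell = −(2)(96500)(+0.761) J/mol = −147 kJ/mol.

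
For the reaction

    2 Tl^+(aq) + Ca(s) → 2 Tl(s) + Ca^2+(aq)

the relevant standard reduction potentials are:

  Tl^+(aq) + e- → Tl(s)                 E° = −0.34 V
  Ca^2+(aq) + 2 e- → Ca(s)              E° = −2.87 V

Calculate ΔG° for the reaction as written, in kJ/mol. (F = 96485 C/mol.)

−488 kJ/mol

In the reaction as written Tl^+(aq) is reduced, so the Tl⁺/Tl couple is the cathode and Ca²⁺/Ca is the anode.
E°cell = −0.34 − (−2.87) = +2.53 V; balancing electrons gives n = 2.
ΔG° = −nFE°cell = −(2)(96485)(+2.53) J/mol = −488 kJ/mol.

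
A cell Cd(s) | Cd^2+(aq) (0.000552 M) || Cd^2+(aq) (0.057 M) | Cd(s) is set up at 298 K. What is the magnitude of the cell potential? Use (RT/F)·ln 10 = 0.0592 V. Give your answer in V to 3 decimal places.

0.060 V

For a concentration cell E°cell = 0, since both electrodes use the same couple.
The compartment with the higher Cd^2+(aq) concentration (0.057 M) acts as the cathode; ions are reduced there and produced at the dilute (0.000552 M) anode.
With n = 2, Ecell = −(0.0592/2)·log([dilute]/[conc]) = −(0.0592/2)·log(0.000552/0.057) = +0.060 V.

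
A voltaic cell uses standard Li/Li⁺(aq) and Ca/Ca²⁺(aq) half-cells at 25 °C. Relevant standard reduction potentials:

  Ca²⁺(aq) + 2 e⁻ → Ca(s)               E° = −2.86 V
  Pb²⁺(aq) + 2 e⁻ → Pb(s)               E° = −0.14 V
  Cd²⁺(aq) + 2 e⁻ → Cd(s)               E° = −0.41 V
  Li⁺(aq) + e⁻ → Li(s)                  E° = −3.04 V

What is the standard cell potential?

+0.18 V

Of the two couples in this cell, the one with the more positive reduction potential is reduced at the cathode: here that is Ca²⁺/Ca (−2.86 V); Li⁺/Li (−3.04 V) is the anode.
E°cell = E°(cathode) − E°(anode) = −2.86 − (−3.04) = +0.18 V.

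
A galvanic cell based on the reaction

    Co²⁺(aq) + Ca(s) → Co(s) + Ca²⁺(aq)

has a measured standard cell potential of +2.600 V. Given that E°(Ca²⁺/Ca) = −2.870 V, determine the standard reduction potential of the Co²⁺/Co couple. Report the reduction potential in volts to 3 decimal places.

In the reaction as written the Co²⁺/Co couple is reduced (cathode) and Ca²⁺/Ca is oxidized (anode), so E°cell = E°(Co²⁺/Co) − E°(Ca²⁺/Ca).
E°(Co²⁺/Co) = E°cell + E°(anode) = +2.600 + (−2.870) = −0.270 V.

−0.270 V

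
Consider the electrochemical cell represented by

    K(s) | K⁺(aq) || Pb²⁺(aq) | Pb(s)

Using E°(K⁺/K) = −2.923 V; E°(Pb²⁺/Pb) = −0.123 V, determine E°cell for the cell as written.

By convention the left-hand electrode in cell notation is the anode (oxidation) and the right-hand electrode is the cathode (reduction).
E°cell = E°(right) − E°(left) = −0.123 − (−2.923) = +2.800 V.

+2.800 V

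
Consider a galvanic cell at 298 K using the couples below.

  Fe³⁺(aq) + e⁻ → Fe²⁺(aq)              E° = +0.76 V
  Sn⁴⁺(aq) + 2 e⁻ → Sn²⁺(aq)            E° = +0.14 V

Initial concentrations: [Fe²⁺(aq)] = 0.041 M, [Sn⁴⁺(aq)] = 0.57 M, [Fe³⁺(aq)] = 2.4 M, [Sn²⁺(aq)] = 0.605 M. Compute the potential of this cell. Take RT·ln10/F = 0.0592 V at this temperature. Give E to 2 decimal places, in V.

+0.73 V

Since E°(Fe³⁺/Fe²⁺) > E°(Sn⁴⁺/Sn²⁺), Fe³⁺/Fe²⁺ serves as the cathode.
E°cell = E°cat − E°an = +0.76 − (+0.14) = +0.62 V; n = 2.
The balanced reaction is 2 Fe³⁺(aq) + Sn²⁺(aq) → 2 Fe²⁺(aq) + Sn⁴⁺(aq), so Q = ([Fe²⁺(aq)]^2·[Sn⁴⁺(aq)]) / ([Fe³⁺(aq)]^2·[Sn²⁺(aq)]) = 0.000275 and log Q = −3.561.
By the Nernst equation, E = +0.62 − (0.0592/2)·(−3.561) = +0.73 V.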